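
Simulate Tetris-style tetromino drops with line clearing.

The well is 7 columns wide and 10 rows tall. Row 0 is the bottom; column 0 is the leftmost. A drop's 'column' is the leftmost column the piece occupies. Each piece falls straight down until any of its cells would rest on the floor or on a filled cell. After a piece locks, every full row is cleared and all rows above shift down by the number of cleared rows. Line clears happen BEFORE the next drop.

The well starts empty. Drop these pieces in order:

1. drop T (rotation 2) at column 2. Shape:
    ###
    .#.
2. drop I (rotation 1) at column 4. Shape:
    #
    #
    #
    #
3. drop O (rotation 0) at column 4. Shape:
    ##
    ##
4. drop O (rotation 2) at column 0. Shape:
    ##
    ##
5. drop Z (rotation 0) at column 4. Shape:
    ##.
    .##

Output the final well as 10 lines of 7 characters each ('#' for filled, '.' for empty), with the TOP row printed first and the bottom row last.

Answer: ....##.
.....##
....##.
....##.
....#..
....#..
....#..
....#..
#####..
##.#...

Derivation:
Drop 1: T rot2 at col 2 lands with bottom-row=0; cleared 0 line(s) (total 0); column heights now [0 0 2 2 2 0 0], max=2
Drop 2: I rot1 at col 4 lands with bottom-row=2; cleared 0 line(s) (total 0); column heights now [0 0 2 2 6 0 0], max=6
Drop 3: O rot0 at col 4 lands with bottom-row=6; cleared 0 line(s) (total 0); column heights now [0 0 2 2 8 8 0], max=8
Drop 4: O rot2 at col 0 lands with bottom-row=0; cleared 0 line(s) (total 0); column heights now [2 2 2 2 8 8 0], max=8
Drop 5: Z rot0 at col 4 lands with bottom-row=8; cleared 0 line(s) (total 0); column heights now [2 2 2 2 10 10 9], max=10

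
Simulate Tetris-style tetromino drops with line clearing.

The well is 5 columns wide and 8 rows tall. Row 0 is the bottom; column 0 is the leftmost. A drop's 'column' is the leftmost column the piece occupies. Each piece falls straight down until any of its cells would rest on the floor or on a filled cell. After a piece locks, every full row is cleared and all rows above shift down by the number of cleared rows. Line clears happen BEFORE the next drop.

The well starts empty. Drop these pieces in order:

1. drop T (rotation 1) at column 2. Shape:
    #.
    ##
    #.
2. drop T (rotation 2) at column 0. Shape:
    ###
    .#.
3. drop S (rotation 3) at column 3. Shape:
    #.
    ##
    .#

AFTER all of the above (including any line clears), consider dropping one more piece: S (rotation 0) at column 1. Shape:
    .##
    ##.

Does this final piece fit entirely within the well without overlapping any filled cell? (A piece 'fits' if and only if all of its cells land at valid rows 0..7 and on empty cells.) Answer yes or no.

Drop 1: T rot1 at col 2 lands with bottom-row=0; cleared 0 line(s) (total 0); column heights now [0 0 3 2 0], max=3
Drop 2: T rot2 at col 0 lands with bottom-row=2; cleared 0 line(s) (total 0); column heights now [4 4 4 2 0], max=4
Drop 3: S rot3 at col 3 lands with bottom-row=1; cleared 0 line(s) (total 0); column heights now [4 4 4 4 3], max=4
Test piece S rot0 at col 1 (width 3): heights before test = [4 4 4 4 3]; fits = True

Answer: yes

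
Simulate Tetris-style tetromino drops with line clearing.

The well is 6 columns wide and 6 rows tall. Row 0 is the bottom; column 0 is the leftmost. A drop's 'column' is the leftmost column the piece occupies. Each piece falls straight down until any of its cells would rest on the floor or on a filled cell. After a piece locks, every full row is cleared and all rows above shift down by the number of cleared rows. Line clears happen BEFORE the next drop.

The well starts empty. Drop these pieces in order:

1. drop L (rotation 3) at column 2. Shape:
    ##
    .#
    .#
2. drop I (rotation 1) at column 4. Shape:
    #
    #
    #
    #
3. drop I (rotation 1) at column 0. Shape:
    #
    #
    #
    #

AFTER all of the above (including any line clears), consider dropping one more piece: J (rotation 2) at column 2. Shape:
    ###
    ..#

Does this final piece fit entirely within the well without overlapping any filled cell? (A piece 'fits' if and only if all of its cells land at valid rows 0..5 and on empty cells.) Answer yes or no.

Drop 1: L rot3 at col 2 lands with bottom-row=0; cleared 0 line(s) (total 0); column heights now [0 0 3 3 0 0], max=3
Drop 2: I rot1 at col 4 lands with bottom-row=0; cleared 0 line(s) (total 0); column heights now [0 0 3 3 4 0], max=4
Drop 3: I rot1 at col 0 lands with bottom-row=0; cleared 0 line(s) (total 0); column heights now [4 0 3 3 4 0], max=4
Test piece J rot2 at col 2 (width 3): heights before test = [4 0 3 3 4 0]; fits = True

Answer: yes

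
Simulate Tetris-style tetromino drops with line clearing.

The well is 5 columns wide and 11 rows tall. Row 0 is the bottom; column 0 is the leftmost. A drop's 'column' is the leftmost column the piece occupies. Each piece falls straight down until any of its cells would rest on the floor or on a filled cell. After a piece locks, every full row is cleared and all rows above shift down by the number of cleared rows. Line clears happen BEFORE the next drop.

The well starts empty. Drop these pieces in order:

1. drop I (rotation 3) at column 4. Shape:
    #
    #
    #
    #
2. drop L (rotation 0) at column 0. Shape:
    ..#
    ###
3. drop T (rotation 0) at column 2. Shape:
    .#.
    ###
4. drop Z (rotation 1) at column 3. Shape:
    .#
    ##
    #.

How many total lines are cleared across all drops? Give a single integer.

Answer: 0

Derivation:
Drop 1: I rot3 at col 4 lands with bottom-row=0; cleared 0 line(s) (total 0); column heights now [0 0 0 0 4], max=4
Drop 2: L rot0 at col 0 lands with bottom-row=0; cleared 0 line(s) (total 0); column heights now [1 1 2 0 4], max=4
Drop 3: T rot0 at col 2 lands with bottom-row=4; cleared 0 line(s) (total 0); column heights now [1 1 5 6 5], max=6
Drop 4: Z rot1 at col 3 lands with bottom-row=6; cleared 0 line(s) (total 0); column heights now [1 1 5 8 9], max=9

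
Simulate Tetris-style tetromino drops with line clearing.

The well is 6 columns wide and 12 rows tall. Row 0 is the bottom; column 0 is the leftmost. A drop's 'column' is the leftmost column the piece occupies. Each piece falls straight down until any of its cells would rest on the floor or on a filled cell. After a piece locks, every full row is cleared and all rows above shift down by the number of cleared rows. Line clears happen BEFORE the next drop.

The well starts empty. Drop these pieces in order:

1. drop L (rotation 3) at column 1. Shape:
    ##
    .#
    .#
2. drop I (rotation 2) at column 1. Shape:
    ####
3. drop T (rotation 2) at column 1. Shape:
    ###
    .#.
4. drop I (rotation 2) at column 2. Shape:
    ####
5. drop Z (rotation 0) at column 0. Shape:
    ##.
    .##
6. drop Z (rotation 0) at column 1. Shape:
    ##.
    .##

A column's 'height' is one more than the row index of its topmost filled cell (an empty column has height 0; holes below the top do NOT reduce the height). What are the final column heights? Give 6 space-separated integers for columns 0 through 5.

Drop 1: L rot3 at col 1 lands with bottom-row=0; cleared 0 line(s) (total 0); column heights now [0 3 3 0 0 0], max=3
Drop 2: I rot2 at col 1 lands with bottom-row=3; cleared 0 line(s) (total 0); column heights now [0 4 4 4 4 0], max=4
Drop 3: T rot2 at col 1 lands with bottom-row=4; cleared 0 line(s) (total 0); column heights now [0 6 6 6 4 0], max=6
Drop 4: I rot2 at col 2 lands with bottom-row=6; cleared 0 line(s) (total 0); column heights now [0 6 7 7 7 7], max=7
Drop 5: Z rot0 at col 0 lands with bottom-row=7; cleared 0 line(s) (total 0); column heights now [9 9 8 7 7 7], max=9
Drop 6: Z rot0 at col 1 lands with bottom-row=8; cleared 0 line(s) (total 0); column heights now [9 10 10 9 7 7], max=10

Answer: 9 10 10 9 7 7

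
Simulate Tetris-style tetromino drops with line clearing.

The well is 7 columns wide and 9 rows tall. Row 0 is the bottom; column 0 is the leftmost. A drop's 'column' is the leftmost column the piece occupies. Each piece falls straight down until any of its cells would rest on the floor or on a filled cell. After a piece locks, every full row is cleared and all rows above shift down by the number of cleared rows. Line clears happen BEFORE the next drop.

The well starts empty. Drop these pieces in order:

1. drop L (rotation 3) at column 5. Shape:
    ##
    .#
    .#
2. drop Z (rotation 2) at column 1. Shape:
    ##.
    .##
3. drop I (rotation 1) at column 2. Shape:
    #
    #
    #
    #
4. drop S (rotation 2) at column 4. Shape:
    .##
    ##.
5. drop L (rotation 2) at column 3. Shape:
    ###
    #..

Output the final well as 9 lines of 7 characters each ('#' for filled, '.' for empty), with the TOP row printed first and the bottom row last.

Answer: .......
.......
.......
..####.
..##.##
..#.##.
..#..##
.##...#
..##..#

Derivation:
Drop 1: L rot3 at col 5 lands with bottom-row=0; cleared 0 line(s) (total 0); column heights now [0 0 0 0 0 3 3], max=3
Drop 2: Z rot2 at col 1 lands with bottom-row=0; cleared 0 line(s) (total 0); column heights now [0 2 2 1 0 3 3], max=3
Drop 3: I rot1 at col 2 lands with bottom-row=2; cleared 0 line(s) (total 0); column heights now [0 2 6 1 0 3 3], max=6
Drop 4: S rot2 at col 4 lands with bottom-row=3; cleared 0 line(s) (total 0); column heights now [0 2 6 1 4 5 5], max=6
Drop 5: L rot2 at col 3 lands with bottom-row=4; cleared 0 line(s) (total 0); column heights now [0 2 6 6 6 6 5], max=6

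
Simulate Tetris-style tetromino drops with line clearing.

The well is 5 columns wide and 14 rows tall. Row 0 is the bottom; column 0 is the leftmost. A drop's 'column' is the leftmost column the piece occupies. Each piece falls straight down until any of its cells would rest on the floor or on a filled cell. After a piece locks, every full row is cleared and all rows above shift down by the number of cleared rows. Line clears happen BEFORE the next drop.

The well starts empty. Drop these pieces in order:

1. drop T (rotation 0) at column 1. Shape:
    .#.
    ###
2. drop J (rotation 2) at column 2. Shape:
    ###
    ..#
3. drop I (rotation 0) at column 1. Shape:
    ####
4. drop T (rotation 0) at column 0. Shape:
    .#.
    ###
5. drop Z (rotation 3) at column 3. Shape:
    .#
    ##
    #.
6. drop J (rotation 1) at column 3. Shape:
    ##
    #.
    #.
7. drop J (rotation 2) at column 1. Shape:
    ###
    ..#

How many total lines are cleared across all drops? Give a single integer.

Answer: 0

Derivation:
Drop 1: T rot0 at col 1 lands with bottom-row=0; cleared 0 line(s) (total 0); column heights now [0 1 2 1 0], max=2
Drop 2: J rot2 at col 2 lands with bottom-row=1; cleared 0 line(s) (total 0); column heights now [0 1 3 3 3], max=3
Drop 3: I rot0 at col 1 lands with bottom-row=3; cleared 0 line(s) (total 0); column heights now [0 4 4 4 4], max=4
Drop 4: T rot0 at col 0 lands with bottom-row=4; cleared 0 line(s) (total 0); column heights now [5 6 5 4 4], max=6
Drop 5: Z rot3 at col 3 lands with bottom-row=4; cleared 0 line(s) (total 0); column heights now [5 6 5 6 7], max=7
Drop 6: J rot1 at col 3 lands with bottom-row=6; cleared 0 line(s) (total 0); column heights now [5 6 5 9 9], max=9
Drop 7: J rot2 at col 1 lands with bottom-row=9; cleared 0 line(s) (total 0); column heights now [5 11 11 11 9], max=11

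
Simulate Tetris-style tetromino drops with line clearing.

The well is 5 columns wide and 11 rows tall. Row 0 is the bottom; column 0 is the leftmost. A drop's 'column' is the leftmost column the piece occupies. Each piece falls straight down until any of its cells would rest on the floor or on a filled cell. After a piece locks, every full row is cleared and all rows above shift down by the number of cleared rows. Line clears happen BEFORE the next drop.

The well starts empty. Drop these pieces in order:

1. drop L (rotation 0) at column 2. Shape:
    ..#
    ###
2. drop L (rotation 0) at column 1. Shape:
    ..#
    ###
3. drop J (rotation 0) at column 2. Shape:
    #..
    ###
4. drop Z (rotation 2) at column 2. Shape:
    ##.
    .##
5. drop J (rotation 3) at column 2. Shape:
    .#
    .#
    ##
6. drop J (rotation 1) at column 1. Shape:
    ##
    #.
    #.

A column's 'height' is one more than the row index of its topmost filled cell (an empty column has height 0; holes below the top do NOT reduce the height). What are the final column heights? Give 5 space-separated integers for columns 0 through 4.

Drop 1: L rot0 at col 2 lands with bottom-row=0; cleared 0 line(s) (total 0); column heights now [0 0 1 1 2], max=2
Drop 2: L rot0 at col 1 lands with bottom-row=1; cleared 0 line(s) (total 0); column heights now [0 2 2 3 2], max=3
Drop 3: J rot0 at col 2 lands with bottom-row=3; cleared 0 line(s) (total 0); column heights now [0 2 5 4 4], max=5
Drop 4: Z rot2 at col 2 lands with bottom-row=4; cleared 0 line(s) (total 0); column heights now [0 2 6 6 5], max=6
Drop 5: J rot3 at col 2 lands with bottom-row=6; cleared 0 line(s) (total 0); column heights now [0 2 7 9 5], max=9
Drop 6: J rot1 at col 1 lands with bottom-row=5; cleared 0 line(s) (total 0); column heights now [0 8 8 9 5], max=9

Answer: 0 8 8 9 5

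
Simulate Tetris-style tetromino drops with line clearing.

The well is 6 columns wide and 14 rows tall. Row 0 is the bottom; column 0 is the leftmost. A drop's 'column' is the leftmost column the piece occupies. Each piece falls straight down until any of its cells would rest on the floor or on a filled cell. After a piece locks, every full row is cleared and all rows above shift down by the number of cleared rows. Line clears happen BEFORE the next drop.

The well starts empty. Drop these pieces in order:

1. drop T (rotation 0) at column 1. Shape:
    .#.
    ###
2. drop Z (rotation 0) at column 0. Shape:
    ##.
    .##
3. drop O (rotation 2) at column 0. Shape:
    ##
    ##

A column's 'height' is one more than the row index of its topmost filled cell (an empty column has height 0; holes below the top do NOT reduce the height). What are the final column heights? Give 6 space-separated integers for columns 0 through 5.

Drop 1: T rot0 at col 1 lands with bottom-row=0; cleared 0 line(s) (total 0); column heights now [0 1 2 1 0 0], max=2
Drop 2: Z rot0 at col 0 lands with bottom-row=2; cleared 0 line(s) (total 0); column heights now [4 4 3 1 0 0], max=4
Drop 3: O rot2 at col 0 lands with bottom-row=4; cleared 0 line(s) (total 0); column heights now [6 6 3 1 0 0], max=6

Answer: 6 6 3 1 0 0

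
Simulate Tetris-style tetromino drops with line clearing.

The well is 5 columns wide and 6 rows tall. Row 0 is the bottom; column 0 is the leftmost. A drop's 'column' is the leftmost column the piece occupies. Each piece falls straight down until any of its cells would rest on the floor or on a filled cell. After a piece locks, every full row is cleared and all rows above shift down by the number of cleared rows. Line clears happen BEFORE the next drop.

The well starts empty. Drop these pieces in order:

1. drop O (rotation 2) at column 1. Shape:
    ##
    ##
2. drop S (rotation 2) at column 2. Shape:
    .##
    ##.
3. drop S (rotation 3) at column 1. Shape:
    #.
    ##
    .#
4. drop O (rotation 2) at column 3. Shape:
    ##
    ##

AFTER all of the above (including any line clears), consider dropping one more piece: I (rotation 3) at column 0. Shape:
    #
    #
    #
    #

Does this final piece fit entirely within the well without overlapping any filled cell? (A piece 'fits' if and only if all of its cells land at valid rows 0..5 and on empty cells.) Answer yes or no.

Answer: yes

Derivation:
Drop 1: O rot2 at col 1 lands with bottom-row=0; cleared 0 line(s) (total 0); column heights now [0 2 2 0 0], max=2
Drop 2: S rot2 at col 2 lands with bottom-row=2; cleared 0 line(s) (total 0); column heights now [0 2 3 4 4], max=4
Drop 3: S rot3 at col 1 lands with bottom-row=3; cleared 0 line(s) (total 0); column heights now [0 6 5 4 4], max=6
Drop 4: O rot2 at col 3 lands with bottom-row=4; cleared 0 line(s) (total 0); column heights now [0 6 5 6 6], max=6
Test piece I rot3 at col 0 (width 1): heights before test = [0 6 5 6 6]; fits = True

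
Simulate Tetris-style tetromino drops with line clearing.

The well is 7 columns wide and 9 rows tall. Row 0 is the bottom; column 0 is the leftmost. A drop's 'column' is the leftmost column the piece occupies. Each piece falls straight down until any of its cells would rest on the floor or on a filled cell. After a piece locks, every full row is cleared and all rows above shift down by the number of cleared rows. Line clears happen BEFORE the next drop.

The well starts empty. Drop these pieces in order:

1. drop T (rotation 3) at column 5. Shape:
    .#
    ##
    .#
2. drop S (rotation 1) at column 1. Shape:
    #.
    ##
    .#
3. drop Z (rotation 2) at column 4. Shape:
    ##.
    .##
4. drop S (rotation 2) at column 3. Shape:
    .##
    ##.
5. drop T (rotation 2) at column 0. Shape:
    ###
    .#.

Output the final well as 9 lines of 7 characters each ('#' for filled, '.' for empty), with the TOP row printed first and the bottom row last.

Drop 1: T rot3 at col 5 lands with bottom-row=0; cleared 0 line(s) (total 0); column heights now [0 0 0 0 0 2 3], max=3
Drop 2: S rot1 at col 1 lands with bottom-row=0; cleared 0 line(s) (total 0); column heights now [0 3 2 0 0 2 3], max=3
Drop 3: Z rot2 at col 4 lands with bottom-row=3; cleared 0 line(s) (total 0); column heights now [0 3 2 0 5 5 4], max=5
Drop 4: S rot2 at col 3 lands with bottom-row=5; cleared 0 line(s) (total 0); column heights now [0 3 2 6 7 7 4], max=7
Drop 5: T rot2 at col 0 lands with bottom-row=3; cleared 0 line(s) (total 0); column heights now [5 5 5 6 7 7 4], max=7

Answer: .......
.......
....##.
...##..
###.##.
.#...##
.#....#
.##..##
..#...#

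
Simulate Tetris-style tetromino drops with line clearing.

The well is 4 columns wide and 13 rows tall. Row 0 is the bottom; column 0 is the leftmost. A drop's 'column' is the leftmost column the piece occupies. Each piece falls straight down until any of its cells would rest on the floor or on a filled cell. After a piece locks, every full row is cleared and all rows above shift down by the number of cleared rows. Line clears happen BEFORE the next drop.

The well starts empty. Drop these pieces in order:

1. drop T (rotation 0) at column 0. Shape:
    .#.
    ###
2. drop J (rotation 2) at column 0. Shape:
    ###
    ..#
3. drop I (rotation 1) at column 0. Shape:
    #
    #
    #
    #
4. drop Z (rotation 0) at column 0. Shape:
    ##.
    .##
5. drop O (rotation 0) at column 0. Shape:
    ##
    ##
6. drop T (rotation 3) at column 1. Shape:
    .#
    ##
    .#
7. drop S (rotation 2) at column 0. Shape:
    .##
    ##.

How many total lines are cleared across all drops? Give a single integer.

Drop 1: T rot0 at col 0 lands with bottom-row=0; cleared 0 line(s) (total 0); column heights now [1 2 1 0], max=2
Drop 2: J rot2 at col 0 lands with bottom-row=1; cleared 0 line(s) (total 0); column heights now [3 3 3 0], max=3
Drop 3: I rot1 at col 0 lands with bottom-row=3; cleared 0 line(s) (total 0); column heights now [7 3 3 0], max=7
Drop 4: Z rot0 at col 0 lands with bottom-row=6; cleared 0 line(s) (total 0); column heights now [8 8 7 0], max=8
Drop 5: O rot0 at col 0 lands with bottom-row=8; cleared 0 line(s) (total 0); column heights now [10 10 7 0], max=10
Drop 6: T rot3 at col 1 lands with bottom-row=9; cleared 0 line(s) (total 0); column heights now [10 11 12 0], max=12
Drop 7: S rot2 at col 0 lands with bottom-row=11; cleared 0 line(s) (total 0); column heights now [12 13 13 0], max=13

Answer: 0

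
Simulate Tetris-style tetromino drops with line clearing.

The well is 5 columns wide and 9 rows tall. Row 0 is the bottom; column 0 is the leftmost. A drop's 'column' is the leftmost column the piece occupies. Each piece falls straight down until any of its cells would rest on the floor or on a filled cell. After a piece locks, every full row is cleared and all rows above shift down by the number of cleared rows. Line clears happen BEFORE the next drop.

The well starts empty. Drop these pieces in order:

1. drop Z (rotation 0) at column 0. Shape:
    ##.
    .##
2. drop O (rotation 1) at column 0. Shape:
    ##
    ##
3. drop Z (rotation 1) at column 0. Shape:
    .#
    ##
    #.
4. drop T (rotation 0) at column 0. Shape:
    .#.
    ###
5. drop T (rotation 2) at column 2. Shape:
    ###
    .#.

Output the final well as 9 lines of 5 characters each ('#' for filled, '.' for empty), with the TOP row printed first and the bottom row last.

Answer: .####
####.
.#...
##...
#....
##...
##...
##...
.##..

Derivation:
Drop 1: Z rot0 at col 0 lands with bottom-row=0; cleared 0 line(s) (total 0); column heights now [2 2 1 0 0], max=2
Drop 2: O rot1 at col 0 lands with bottom-row=2; cleared 0 line(s) (total 0); column heights now [4 4 1 0 0], max=4
Drop 3: Z rot1 at col 0 lands with bottom-row=4; cleared 0 line(s) (total 0); column heights now [6 7 1 0 0], max=7
Drop 4: T rot0 at col 0 lands with bottom-row=7; cleared 0 line(s) (total 0); column heights now [8 9 8 0 0], max=9
Drop 5: T rot2 at col 2 lands with bottom-row=7; cleared 0 line(s) (total 0); column heights now [8 9 9 9 9], max=9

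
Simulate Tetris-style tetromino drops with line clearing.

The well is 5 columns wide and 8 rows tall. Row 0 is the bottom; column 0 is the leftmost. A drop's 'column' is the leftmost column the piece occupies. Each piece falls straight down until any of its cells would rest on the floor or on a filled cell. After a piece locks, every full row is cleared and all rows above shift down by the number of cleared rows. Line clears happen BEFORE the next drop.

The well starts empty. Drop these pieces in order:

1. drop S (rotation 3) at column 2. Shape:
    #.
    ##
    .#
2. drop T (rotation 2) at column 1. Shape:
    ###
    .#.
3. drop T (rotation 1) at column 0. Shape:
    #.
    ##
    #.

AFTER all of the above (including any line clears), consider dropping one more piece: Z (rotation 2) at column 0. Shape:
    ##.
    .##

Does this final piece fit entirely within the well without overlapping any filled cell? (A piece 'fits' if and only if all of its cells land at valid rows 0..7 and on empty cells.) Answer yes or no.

Drop 1: S rot3 at col 2 lands with bottom-row=0; cleared 0 line(s) (total 0); column heights now [0 0 3 2 0], max=3
Drop 2: T rot2 at col 1 lands with bottom-row=3; cleared 0 line(s) (total 0); column heights now [0 5 5 5 0], max=5
Drop 3: T rot1 at col 0 lands with bottom-row=4; cleared 0 line(s) (total 0); column heights now [7 6 5 5 0], max=7
Test piece Z rot2 at col 0 (width 3): heights before test = [7 6 5 5 0]; fits = True

Answer: yes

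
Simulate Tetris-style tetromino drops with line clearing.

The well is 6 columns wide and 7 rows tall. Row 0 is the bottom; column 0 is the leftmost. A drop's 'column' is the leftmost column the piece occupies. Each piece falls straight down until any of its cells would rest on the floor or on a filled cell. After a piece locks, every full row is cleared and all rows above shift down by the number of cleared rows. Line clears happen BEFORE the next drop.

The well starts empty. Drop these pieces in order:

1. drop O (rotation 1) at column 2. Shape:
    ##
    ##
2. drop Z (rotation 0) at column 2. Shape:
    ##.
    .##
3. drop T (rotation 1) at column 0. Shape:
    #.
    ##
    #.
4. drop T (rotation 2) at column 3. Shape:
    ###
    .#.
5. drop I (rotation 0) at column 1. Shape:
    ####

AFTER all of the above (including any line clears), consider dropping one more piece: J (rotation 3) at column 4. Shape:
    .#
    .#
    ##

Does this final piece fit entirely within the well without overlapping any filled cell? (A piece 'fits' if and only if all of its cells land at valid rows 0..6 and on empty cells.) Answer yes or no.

Answer: no

Derivation:
Drop 1: O rot1 at col 2 lands with bottom-row=0; cleared 0 line(s) (total 0); column heights now [0 0 2 2 0 0], max=2
Drop 2: Z rot0 at col 2 lands with bottom-row=2; cleared 0 line(s) (total 0); column heights now [0 0 4 4 3 0], max=4
Drop 3: T rot1 at col 0 lands with bottom-row=0; cleared 0 line(s) (total 0); column heights now [3 2 4 4 3 0], max=4
Drop 4: T rot2 at col 3 lands with bottom-row=3; cleared 0 line(s) (total 0); column heights now [3 2 4 5 5 5], max=5
Drop 5: I rot0 at col 1 lands with bottom-row=5; cleared 0 line(s) (total 0); column heights now [3 6 6 6 6 5], max=6
Test piece J rot3 at col 4 (width 2): heights before test = [3 6 6 6 6 5]; fits = False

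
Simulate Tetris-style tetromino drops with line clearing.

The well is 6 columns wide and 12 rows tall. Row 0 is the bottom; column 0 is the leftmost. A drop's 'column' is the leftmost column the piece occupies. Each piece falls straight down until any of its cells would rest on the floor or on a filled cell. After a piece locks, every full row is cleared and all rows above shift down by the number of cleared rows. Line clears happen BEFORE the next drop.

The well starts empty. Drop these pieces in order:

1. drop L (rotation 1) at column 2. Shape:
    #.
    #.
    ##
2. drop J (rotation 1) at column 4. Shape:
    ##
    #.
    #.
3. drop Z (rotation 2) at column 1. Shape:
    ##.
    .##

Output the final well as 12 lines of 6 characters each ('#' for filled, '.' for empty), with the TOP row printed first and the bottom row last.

Drop 1: L rot1 at col 2 lands with bottom-row=0; cleared 0 line(s) (total 0); column heights now [0 0 3 1 0 0], max=3
Drop 2: J rot1 at col 4 lands with bottom-row=0; cleared 0 line(s) (total 0); column heights now [0 0 3 1 3 3], max=3
Drop 3: Z rot2 at col 1 lands with bottom-row=3; cleared 0 line(s) (total 0); column heights now [0 5 5 4 3 3], max=5

Answer: ......
......
......
......
......
......
......
.##...
..##..
..#.##
..#.#.
..###.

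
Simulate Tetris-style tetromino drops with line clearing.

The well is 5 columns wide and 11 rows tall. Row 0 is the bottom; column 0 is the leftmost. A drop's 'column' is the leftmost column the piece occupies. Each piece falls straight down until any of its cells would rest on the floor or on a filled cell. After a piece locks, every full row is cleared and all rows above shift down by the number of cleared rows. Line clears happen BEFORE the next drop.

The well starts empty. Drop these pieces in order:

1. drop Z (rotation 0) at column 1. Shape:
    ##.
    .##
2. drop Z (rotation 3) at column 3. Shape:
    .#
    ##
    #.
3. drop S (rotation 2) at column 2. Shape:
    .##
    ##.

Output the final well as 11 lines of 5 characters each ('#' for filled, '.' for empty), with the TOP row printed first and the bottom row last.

Drop 1: Z rot0 at col 1 lands with bottom-row=0; cleared 0 line(s) (total 0); column heights now [0 2 2 1 0], max=2
Drop 2: Z rot3 at col 3 lands with bottom-row=1; cleared 0 line(s) (total 0); column heights now [0 2 2 3 4], max=4
Drop 3: S rot2 at col 2 lands with bottom-row=3; cleared 0 line(s) (total 0); column heights now [0 2 4 5 5], max=5

Answer: .....
.....
.....
.....
.....
.....
...##
..###
...##
.###.
..##.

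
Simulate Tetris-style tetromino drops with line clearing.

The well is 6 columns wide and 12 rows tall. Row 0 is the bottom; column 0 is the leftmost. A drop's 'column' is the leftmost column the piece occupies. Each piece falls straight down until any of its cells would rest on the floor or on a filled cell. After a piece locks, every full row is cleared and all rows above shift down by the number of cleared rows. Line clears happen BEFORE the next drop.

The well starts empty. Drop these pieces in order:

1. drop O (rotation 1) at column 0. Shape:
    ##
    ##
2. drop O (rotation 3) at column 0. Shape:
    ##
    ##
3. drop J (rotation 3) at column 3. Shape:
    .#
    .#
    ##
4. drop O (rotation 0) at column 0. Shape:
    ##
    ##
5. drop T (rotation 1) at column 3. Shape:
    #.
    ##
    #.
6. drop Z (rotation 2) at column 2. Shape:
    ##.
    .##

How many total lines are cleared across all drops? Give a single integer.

Drop 1: O rot1 at col 0 lands with bottom-row=0; cleared 0 line(s) (total 0); column heights now [2 2 0 0 0 0], max=2
Drop 2: O rot3 at col 0 lands with bottom-row=2; cleared 0 line(s) (total 0); column heights now [4 4 0 0 0 0], max=4
Drop 3: J rot3 at col 3 lands with bottom-row=0; cleared 0 line(s) (total 0); column heights now [4 4 0 1 3 0], max=4
Drop 4: O rot0 at col 0 lands with bottom-row=4; cleared 0 line(s) (total 0); column heights now [6 6 0 1 3 0], max=6
Drop 5: T rot1 at col 3 lands with bottom-row=2; cleared 0 line(s) (total 0); column heights now [6 6 0 5 4 0], max=6
Drop 6: Z rot2 at col 2 lands with bottom-row=5; cleared 0 line(s) (total 0); column heights now [6 6 7 7 6 0], max=7

Answer: 0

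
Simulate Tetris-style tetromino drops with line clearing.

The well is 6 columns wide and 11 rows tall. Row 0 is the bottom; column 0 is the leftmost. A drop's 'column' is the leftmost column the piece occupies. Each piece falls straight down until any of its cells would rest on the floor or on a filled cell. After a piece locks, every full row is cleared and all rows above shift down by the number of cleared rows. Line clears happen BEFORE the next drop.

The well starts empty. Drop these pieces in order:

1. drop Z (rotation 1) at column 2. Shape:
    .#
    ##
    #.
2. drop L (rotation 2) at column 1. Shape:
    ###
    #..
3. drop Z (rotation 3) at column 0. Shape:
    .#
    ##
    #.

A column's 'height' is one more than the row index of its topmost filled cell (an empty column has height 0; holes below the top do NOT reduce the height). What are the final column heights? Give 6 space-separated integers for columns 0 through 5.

Answer: 5 6 4 4 0 0

Derivation:
Drop 1: Z rot1 at col 2 lands with bottom-row=0; cleared 0 line(s) (total 0); column heights now [0 0 2 3 0 0], max=3
Drop 2: L rot2 at col 1 lands with bottom-row=2; cleared 0 line(s) (total 0); column heights now [0 4 4 4 0 0], max=4
Drop 3: Z rot3 at col 0 lands with bottom-row=3; cleared 0 line(s) (total 0); column heights now [5 6 4 4 0 0], max=6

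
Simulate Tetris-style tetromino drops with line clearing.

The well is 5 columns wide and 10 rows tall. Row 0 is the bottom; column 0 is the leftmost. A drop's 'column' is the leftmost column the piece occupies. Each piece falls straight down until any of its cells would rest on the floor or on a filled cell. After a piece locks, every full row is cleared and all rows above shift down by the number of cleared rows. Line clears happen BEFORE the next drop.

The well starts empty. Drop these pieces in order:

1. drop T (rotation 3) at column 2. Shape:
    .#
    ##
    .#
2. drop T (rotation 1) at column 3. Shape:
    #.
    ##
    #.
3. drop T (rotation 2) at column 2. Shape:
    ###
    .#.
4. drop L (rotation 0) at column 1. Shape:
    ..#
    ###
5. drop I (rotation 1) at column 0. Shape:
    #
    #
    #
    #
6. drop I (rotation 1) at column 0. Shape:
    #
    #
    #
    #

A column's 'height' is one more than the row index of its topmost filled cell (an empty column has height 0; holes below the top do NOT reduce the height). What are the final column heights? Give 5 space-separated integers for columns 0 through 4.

Drop 1: T rot3 at col 2 lands with bottom-row=0; cleared 0 line(s) (total 0); column heights now [0 0 2 3 0], max=3
Drop 2: T rot1 at col 3 lands with bottom-row=3; cleared 0 line(s) (total 0); column heights now [0 0 2 6 5], max=6
Drop 3: T rot2 at col 2 lands with bottom-row=6; cleared 0 line(s) (total 0); column heights now [0 0 8 8 8], max=8
Drop 4: L rot0 at col 1 lands with bottom-row=8; cleared 0 line(s) (total 0); column heights now [0 9 9 10 8], max=10
Drop 5: I rot1 at col 0 lands with bottom-row=0; cleared 0 line(s) (total 0); column heights now [4 9 9 10 8], max=10
Drop 6: I rot1 at col 0 lands with bottom-row=4; cleared 0 line(s) (total 0); column heights now [8 9 9 10 8], max=10

Answer: 8 9 9 10 8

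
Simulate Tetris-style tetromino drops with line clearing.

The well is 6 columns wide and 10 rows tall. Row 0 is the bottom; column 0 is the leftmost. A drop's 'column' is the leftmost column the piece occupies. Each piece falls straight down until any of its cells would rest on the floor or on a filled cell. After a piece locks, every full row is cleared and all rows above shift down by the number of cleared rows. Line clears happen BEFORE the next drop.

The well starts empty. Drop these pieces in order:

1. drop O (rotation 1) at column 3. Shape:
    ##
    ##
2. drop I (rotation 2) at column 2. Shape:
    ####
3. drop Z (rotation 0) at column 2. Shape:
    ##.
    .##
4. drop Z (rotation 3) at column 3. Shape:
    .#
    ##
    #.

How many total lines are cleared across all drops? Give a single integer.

Answer: 0

Derivation:
Drop 1: O rot1 at col 3 lands with bottom-row=0; cleared 0 line(s) (total 0); column heights now [0 0 0 2 2 0], max=2
Drop 2: I rot2 at col 2 lands with bottom-row=2; cleared 0 line(s) (total 0); column heights now [0 0 3 3 3 3], max=3
Drop 3: Z rot0 at col 2 lands with bottom-row=3; cleared 0 line(s) (total 0); column heights now [0 0 5 5 4 3], max=5
Drop 4: Z rot3 at col 3 lands with bottom-row=5; cleared 0 line(s) (total 0); column heights now [0 0 5 7 8 3], max=8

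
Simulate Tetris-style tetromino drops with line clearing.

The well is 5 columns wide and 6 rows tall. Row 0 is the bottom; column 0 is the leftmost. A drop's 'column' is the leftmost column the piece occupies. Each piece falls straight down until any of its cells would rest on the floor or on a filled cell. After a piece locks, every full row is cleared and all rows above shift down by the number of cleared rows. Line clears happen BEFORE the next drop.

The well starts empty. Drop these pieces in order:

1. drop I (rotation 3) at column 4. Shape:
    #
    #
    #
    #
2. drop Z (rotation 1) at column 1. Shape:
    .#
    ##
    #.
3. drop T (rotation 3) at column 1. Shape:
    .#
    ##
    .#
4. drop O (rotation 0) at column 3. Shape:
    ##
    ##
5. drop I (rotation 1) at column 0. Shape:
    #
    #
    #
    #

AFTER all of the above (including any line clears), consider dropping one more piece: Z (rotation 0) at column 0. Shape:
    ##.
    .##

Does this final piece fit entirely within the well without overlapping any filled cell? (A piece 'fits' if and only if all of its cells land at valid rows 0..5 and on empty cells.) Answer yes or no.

Answer: no

Derivation:
Drop 1: I rot3 at col 4 lands with bottom-row=0; cleared 0 line(s) (total 0); column heights now [0 0 0 0 4], max=4
Drop 2: Z rot1 at col 1 lands with bottom-row=0; cleared 0 line(s) (total 0); column heights now [0 2 3 0 4], max=4
Drop 3: T rot3 at col 1 lands with bottom-row=3; cleared 0 line(s) (total 0); column heights now [0 5 6 0 4], max=6
Drop 4: O rot0 at col 3 lands with bottom-row=4; cleared 0 line(s) (total 0); column heights now [0 5 6 6 6], max=6
Drop 5: I rot1 at col 0 lands with bottom-row=0; cleared 0 line(s) (total 0); column heights now [4 5 6 6 6], max=6
Test piece Z rot0 at col 0 (width 3): heights before test = [4 5 6 6 6]; fits = False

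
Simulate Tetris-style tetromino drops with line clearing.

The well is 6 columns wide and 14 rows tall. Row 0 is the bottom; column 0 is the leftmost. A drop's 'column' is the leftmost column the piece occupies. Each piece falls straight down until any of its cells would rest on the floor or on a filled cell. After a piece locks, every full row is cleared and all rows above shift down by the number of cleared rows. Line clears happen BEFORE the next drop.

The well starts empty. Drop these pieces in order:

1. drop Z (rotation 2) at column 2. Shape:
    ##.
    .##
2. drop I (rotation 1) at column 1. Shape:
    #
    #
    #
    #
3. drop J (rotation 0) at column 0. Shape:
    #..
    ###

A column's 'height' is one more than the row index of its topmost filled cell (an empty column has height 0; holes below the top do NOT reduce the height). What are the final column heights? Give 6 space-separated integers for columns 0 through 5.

Answer: 6 5 5 2 1 0

Derivation:
Drop 1: Z rot2 at col 2 lands with bottom-row=0; cleared 0 line(s) (total 0); column heights now [0 0 2 2 1 0], max=2
Drop 2: I rot1 at col 1 lands with bottom-row=0; cleared 0 line(s) (total 0); column heights now [0 4 2 2 1 0], max=4
Drop 3: J rot0 at col 0 lands with bottom-row=4; cleared 0 line(s) (total 0); column heights now [6 5 5 2 1 0], max=6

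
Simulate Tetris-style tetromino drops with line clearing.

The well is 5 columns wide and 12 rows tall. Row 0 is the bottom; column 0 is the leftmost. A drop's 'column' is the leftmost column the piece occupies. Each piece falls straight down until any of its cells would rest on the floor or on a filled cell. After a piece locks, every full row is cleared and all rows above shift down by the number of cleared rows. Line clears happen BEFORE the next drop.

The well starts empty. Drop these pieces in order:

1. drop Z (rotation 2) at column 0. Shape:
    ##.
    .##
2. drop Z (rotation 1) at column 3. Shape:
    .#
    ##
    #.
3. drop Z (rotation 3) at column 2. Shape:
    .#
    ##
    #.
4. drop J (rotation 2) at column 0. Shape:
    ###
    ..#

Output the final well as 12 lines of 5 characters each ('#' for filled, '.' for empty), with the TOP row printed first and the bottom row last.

Answer: .....
.....
.....
.....
.....
.....
.....
.....
###..
..##.
..###
.###.

Derivation:
Drop 1: Z rot2 at col 0 lands with bottom-row=0; cleared 0 line(s) (total 0); column heights now [2 2 1 0 0], max=2
Drop 2: Z rot1 at col 3 lands with bottom-row=0; cleared 0 line(s) (total 0); column heights now [2 2 1 2 3], max=3
Drop 3: Z rot3 at col 2 lands with bottom-row=1; cleared 1 line(s) (total 1); column heights now [0 1 2 3 2], max=3
Drop 4: J rot2 at col 0 lands with bottom-row=2; cleared 0 line(s) (total 1); column heights now [4 4 4 3 2], max=4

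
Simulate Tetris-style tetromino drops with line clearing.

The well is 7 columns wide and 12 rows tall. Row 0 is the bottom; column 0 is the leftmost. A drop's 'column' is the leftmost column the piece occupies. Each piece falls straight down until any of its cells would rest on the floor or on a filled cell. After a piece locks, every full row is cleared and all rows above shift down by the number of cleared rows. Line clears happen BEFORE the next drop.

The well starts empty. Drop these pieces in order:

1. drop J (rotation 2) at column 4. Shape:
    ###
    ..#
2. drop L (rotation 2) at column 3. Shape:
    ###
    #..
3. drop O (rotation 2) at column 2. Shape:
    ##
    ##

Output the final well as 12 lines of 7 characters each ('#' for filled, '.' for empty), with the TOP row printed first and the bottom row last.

Answer: .......
.......
.......
.......
.......
.......
.......
..##...
..##...
...###.
...####
......#

Derivation:
Drop 1: J rot2 at col 4 lands with bottom-row=0; cleared 0 line(s) (total 0); column heights now [0 0 0 0 2 2 2], max=2
Drop 2: L rot2 at col 3 lands with bottom-row=1; cleared 0 line(s) (total 0); column heights now [0 0 0 3 3 3 2], max=3
Drop 3: O rot2 at col 2 lands with bottom-row=3; cleared 0 line(s) (total 0); column heights now [0 0 5 5 3 3 2], max=5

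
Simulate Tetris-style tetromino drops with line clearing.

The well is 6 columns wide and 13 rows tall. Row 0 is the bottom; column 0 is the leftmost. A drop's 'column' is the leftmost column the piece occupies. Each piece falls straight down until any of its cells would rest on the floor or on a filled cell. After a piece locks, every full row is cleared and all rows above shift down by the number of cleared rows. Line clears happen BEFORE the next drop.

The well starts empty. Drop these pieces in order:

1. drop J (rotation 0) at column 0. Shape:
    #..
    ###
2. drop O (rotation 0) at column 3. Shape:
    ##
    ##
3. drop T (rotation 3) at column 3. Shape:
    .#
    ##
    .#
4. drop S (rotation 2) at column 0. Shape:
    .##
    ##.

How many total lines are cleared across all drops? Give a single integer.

Answer: 0

Derivation:
Drop 1: J rot0 at col 0 lands with bottom-row=0; cleared 0 line(s) (total 0); column heights now [2 1 1 0 0 0], max=2
Drop 2: O rot0 at col 3 lands with bottom-row=0; cleared 0 line(s) (total 0); column heights now [2 1 1 2 2 0], max=2
Drop 3: T rot3 at col 3 lands with bottom-row=2; cleared 0 line(s) (total 0); column heights now [2 1 1 4 5 0], max=5
Drop 4: S rot2 at col 0 lands with bottom-row=2; cleared 0 line(s) (total 0); column heights now [3 4 4 4 5 0], max=5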